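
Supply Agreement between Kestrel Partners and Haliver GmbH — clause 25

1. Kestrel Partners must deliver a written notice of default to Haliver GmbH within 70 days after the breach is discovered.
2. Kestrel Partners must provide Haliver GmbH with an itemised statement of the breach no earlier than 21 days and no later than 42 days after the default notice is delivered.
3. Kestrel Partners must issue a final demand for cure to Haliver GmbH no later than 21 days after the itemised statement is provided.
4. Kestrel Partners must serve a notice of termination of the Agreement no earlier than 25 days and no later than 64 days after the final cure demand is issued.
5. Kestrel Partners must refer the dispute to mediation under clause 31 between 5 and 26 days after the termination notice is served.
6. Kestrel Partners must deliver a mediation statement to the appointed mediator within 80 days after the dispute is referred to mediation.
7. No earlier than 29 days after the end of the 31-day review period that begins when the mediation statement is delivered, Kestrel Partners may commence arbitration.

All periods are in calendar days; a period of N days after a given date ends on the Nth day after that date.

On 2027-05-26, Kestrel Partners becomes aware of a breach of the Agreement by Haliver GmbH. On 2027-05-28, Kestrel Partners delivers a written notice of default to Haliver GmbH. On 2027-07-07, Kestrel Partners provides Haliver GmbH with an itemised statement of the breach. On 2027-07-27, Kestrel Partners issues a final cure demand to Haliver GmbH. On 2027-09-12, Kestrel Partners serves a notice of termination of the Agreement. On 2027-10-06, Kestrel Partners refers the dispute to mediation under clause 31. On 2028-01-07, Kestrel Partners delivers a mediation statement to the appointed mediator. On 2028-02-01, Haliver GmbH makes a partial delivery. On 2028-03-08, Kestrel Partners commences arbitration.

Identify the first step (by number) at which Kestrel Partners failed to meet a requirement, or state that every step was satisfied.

Step 1 — counting 70 days from 2027-05-26 (when the breach is discovered) gives a deadline of 2027-08-04; 2027-05-28 is within that limit.
Step 2 — 21 and 42 days from 2027-05-28 (when the default notice is delivered) are 2027-06-18 and 2027-07-09 respectively; done 2027-07-07, which is between those dates.
Step 3 — counting 21 days from 2027-07-07 (when the itemised statement is provided) gives a deadline of 2027-07-28; completed 2027-07-27, before the deadline.
Step 4 — 25 and 64 days from 2027-07-27 (when the final cure demand is issued) are 2027-08-21 and 2027-09-29 respectively; 2027-09-12 falls inside that range.
Step 5 — 5 and 26 days from 2027-09-12 (when the termination notice is served) are 2027-09-17 and 2027-10-08 respectively; done 2027-10-06 — within the window.
Step 6 — counting 80 days from 2027-10-06 (when the dispute is referred to mediation) gives a deadline of 2027-12-25; not done until 2028-01-07, 13 days after the deadline.
The analysis stops there.

Step 6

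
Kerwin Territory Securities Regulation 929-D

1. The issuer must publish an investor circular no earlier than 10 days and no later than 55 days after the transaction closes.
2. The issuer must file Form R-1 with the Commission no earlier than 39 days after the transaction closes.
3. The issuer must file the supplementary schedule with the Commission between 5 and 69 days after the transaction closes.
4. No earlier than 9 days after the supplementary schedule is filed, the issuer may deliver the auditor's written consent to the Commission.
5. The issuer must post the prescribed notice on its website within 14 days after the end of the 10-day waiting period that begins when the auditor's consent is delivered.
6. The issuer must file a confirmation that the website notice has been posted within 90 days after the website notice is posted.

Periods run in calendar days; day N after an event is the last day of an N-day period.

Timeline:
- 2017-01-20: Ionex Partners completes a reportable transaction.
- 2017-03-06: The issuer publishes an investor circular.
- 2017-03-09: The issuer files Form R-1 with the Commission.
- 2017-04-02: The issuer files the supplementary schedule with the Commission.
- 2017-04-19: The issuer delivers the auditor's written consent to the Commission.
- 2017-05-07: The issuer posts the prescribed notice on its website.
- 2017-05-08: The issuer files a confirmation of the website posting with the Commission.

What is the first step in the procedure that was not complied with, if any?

Step 3

Step 1 — 10 and 55 days from 2017-01-20 (when the transaction closes) are 2017-01-30 and 2017-03-16 respectively; done 2017-03-06, which is between those dates.
Step 2 — must wait 39 days from 2017-01-20 (when the transaction closes), so not before 2017-02-28; done 2017-03-09, after the minimum wait.
Step 3 — 5 and 69 days from 2017-01-20 (when the transaction closes) are 2017-01-25 and 2017-03-30 respectively; done 2017-04-02 — 3 days after the window closed.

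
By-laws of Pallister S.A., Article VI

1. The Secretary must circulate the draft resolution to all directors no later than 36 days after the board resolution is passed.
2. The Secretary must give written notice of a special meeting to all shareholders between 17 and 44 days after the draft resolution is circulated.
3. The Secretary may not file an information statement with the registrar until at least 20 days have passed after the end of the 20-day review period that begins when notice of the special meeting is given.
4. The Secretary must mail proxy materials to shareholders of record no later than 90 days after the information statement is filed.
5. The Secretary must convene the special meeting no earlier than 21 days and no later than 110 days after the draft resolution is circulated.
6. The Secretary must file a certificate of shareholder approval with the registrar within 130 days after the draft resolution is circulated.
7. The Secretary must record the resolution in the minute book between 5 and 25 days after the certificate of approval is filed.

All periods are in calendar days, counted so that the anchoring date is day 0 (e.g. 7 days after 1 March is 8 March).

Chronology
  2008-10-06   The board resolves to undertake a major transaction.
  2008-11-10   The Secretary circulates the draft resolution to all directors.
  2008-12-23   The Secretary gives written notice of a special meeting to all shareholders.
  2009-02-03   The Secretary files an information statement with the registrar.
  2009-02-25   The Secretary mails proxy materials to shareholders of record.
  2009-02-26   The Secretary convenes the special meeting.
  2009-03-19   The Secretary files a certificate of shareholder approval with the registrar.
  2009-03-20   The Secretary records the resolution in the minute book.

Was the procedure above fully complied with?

No

Step 1: 36 days after 2008-10-06 (when the board resolution is passed) is 2008-11-11; completed 2008-11-10, before the deadline.
Step 2: the window is 17–44 days after 2008-11-10 (when the draft resolution is circulated), so 2008-11-27 through 2008-12-24; 2008-12-23 falls inside that range.
Step 3: the earliest permitted date is 20 days after 2009-01-12 (end of the 20-day review period, which began when notice of the special meeting is given on 2008-12-23), i.e. 2009-02-01; done 2009-02-03 — permitted.
Step 4: 90 days after 2009-02-03 (when the information statement is filed) is 2009-05-04; completed 2009-02-25, before the deadline.
Step 5: the window is 21–110 days after 2008-11-10 (when the draft resolution is circulated), so 2008-12-01 through 2009-02-28; 2009-02-26 falls inside that range.
Step 6: 130 days after 2008-11-10 (when the draft resolution is circulated) is 2009-03-20; done 2009-03-19 — timely.
Step 7: the window is 5–25 days after 2009-03-19 (when the certificate of approval is filed), so 2009-03-24 through 2009-04-13; done 2009-03-20 — 4 days before the window opened.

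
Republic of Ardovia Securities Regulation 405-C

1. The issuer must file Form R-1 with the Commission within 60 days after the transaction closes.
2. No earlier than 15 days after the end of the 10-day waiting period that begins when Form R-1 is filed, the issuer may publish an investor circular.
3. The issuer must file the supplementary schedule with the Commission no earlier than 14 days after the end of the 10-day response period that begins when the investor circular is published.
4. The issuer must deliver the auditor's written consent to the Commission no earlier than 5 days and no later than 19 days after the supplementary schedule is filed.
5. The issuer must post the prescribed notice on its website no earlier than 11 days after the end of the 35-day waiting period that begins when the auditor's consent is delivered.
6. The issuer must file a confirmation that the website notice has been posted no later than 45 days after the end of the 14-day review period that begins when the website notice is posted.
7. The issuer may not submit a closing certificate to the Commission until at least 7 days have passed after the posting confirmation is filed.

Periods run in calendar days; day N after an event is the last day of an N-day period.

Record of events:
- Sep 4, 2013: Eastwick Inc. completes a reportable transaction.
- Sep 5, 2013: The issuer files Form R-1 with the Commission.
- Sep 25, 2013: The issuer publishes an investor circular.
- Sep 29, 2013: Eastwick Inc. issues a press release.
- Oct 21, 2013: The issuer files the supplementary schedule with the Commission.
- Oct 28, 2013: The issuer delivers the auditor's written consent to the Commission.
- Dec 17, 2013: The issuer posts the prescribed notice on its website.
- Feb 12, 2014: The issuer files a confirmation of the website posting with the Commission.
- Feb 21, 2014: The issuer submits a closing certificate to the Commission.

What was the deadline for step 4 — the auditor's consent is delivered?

Step 4 runs from Oct 21, 2013, when the supplementary schedule is filed. The window is 5–19 days after Oct 21, 2013; it closes on Nov 9, 2013.

Nov 9, 2013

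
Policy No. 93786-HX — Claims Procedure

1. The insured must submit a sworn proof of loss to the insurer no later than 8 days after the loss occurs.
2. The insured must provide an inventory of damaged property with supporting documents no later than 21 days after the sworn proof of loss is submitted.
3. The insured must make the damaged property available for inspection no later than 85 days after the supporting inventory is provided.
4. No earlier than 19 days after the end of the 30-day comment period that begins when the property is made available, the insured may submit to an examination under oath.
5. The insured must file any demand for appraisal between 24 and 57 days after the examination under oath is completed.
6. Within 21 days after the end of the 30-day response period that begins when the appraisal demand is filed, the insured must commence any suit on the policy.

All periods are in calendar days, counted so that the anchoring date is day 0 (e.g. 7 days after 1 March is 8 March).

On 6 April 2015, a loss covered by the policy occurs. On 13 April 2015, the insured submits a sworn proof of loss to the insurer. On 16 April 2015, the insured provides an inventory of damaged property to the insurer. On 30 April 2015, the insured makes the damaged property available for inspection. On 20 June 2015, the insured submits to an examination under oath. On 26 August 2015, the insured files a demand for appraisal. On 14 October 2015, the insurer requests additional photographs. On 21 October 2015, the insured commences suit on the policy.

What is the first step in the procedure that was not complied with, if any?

Step 5

Step 1: 8 days after 6 April 2015 (when the loss occurs) is 14 April 2015; completed 13 April 2015, before the deadline.
Step 2: 21 days after 13 April 2015 (when the sworn proof of loss is submitted) is 4 May 2015; 16 April 2015 is within that limit.
Step 3: 85 days after 16 April 2015 (when the supporting inventory is provided) is 10 July 2015; done 30 April 2015 — timely.
Step 4: the earliest permitted date is 19 days after 30 May 2015 (end of the 30-day comment period, which began when the property is made available on 30 April 2015), i.e. 18 June 2015; done 20 June 2015, after the minimum wait.
Step 5: the window is 24–57 days after 20 June 2015 (when the examination under oath is completed), so 14 July 2015 through 16 August 2015; done 26 August 2015 — 10 days after the window closed.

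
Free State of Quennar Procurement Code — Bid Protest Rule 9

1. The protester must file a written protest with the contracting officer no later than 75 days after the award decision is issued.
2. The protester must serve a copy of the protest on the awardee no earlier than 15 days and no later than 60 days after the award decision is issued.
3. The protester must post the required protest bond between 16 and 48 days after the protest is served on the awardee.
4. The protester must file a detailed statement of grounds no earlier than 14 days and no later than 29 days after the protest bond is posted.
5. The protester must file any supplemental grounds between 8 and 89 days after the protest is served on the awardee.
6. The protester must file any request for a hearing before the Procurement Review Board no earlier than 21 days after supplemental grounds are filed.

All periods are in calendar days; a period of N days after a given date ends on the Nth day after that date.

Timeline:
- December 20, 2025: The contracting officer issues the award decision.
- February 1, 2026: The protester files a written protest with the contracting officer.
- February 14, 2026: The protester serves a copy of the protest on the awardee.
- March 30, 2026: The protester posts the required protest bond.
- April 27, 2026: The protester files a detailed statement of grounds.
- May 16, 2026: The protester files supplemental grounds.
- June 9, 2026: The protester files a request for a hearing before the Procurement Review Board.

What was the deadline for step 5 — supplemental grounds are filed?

May 14, 2026

Step 5 runs from February 14, 2026, when the protest is served on the awardee. The window is 8–89 days after February 14, 2026; it closes on May 14, 2026.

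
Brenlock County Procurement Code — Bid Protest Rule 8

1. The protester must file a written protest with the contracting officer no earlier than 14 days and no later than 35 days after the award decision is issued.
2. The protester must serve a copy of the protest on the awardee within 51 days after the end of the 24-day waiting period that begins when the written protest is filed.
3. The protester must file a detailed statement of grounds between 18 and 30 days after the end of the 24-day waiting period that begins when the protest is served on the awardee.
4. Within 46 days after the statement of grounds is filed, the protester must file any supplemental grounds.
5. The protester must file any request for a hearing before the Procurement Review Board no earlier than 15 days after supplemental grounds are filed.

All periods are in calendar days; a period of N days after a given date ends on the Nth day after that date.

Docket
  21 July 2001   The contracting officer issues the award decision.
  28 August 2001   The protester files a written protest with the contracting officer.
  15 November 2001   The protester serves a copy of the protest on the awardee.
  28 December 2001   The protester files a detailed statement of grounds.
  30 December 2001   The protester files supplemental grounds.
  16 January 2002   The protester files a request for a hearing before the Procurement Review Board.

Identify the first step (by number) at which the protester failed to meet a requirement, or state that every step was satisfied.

Step 1 — 14 and 35 days from 21 July 2001 (when the award decision is issued) are 4 August 2001 and 25 August 2001 respectively; 28 August 2001 is 3 days past the end of the window.

Step 1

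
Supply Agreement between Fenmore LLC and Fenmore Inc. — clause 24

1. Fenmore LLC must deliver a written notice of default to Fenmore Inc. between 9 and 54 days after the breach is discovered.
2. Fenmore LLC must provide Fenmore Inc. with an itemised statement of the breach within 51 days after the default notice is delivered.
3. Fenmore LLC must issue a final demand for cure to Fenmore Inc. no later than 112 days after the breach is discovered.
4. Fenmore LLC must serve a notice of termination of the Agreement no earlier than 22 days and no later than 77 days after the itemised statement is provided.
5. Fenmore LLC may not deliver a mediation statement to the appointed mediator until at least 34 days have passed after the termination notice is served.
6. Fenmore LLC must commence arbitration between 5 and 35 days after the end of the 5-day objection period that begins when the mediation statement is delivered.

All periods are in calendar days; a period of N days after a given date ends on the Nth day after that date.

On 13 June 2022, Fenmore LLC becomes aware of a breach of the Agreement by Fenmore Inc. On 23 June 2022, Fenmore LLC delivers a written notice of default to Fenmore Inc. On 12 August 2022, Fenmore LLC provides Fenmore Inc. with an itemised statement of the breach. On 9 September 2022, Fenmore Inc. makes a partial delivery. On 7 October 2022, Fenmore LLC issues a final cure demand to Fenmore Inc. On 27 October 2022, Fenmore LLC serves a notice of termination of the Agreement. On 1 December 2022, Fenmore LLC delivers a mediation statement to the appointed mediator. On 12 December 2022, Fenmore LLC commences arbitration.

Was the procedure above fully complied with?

Step 1: the window is 9–54 days after 13 June 2022 (when the breach is discovered), so 22 June 2022 through 6 August 2022; done 23 June 2022, which is between those dates.
Step 2: 51 days after 23 June 2022 (when the default notice is delivered) is 13 August 2022; 12 August 2022 is within that limit.
Step 3: 112 days after 13 June 2022 (when the breach is discovered) is 3 October 2022; not done until 7 October 2022, 4 days after the deadline.
The procedure was therefore not followed at step 3.

No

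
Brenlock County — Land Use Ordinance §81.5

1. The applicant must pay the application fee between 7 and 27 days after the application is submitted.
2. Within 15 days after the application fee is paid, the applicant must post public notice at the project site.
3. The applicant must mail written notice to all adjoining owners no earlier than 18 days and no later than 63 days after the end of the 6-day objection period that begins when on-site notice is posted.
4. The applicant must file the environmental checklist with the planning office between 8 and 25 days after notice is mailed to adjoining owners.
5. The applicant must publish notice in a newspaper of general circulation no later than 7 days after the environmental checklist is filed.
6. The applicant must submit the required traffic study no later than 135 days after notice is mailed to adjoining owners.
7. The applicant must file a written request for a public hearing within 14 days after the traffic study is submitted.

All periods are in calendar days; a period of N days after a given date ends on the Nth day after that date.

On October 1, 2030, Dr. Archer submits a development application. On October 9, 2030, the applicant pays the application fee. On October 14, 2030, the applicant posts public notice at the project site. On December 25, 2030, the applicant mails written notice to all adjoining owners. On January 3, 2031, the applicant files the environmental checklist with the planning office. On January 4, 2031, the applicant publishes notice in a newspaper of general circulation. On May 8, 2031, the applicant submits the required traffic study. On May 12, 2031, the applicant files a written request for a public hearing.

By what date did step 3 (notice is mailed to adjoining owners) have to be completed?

On-site notice is posted on October 14, 2030; the 6-day objection period therefore ends October 20, 2030, and step 3 runs from that date. The window is 18–63 days after October 20, 2030; it closes on December 22, 2030.

December 22, 2030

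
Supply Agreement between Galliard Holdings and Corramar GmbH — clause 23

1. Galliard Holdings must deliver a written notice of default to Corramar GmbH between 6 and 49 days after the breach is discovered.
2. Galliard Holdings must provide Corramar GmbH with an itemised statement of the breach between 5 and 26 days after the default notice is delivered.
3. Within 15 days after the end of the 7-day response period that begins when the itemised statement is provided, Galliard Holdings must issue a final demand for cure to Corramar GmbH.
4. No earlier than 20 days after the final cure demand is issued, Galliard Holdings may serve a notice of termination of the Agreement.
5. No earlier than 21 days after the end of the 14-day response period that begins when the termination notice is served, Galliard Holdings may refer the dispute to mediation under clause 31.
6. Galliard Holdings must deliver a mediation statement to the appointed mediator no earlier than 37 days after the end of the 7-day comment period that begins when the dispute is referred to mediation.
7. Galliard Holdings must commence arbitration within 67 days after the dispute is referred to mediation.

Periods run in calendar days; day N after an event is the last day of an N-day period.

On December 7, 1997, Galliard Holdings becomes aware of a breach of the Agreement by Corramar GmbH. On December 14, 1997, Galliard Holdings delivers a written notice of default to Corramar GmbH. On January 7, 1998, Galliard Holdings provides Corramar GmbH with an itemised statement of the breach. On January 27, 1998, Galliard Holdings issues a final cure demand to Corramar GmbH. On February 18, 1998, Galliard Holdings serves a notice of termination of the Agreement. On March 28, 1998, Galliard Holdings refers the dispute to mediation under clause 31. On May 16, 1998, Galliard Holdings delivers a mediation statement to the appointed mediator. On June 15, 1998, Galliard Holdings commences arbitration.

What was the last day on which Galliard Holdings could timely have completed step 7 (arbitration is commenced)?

June 3, 1998

Step 7 runs from March 28, 1998, when the dispute is referred to mediation. 67 days after March 28, 1998 is June 3, 1998.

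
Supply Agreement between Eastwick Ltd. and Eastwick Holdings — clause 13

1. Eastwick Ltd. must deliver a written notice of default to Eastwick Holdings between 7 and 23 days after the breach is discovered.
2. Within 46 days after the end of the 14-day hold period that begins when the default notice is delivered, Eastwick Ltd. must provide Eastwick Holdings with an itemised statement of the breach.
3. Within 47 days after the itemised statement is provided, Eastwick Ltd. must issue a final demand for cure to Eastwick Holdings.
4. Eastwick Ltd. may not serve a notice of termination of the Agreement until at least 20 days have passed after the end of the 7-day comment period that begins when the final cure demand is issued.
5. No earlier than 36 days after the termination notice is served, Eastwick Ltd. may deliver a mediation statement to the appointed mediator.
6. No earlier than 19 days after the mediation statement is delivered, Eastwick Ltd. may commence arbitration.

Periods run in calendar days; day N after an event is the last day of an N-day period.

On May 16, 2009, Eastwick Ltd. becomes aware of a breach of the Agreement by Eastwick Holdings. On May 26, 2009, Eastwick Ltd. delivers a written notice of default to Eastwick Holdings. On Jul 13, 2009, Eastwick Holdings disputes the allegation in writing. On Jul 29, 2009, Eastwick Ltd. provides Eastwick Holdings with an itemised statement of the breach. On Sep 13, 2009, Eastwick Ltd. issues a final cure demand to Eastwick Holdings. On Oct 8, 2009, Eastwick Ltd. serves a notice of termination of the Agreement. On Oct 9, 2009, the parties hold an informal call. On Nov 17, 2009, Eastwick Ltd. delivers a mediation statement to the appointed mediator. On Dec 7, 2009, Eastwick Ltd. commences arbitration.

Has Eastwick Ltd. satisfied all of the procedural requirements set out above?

No

Step 1 — 7 and 23 days from May 16, 2009 (when the breach is discovered) are May 23, 2009 and Jun 8, 2009 respectively; May 26, 2009 falls inside that range.
Step 2 — counting 46 days from Jun 9, 2009 (end of the 14-day hold period, which began when the default notice is delivered on May 26, 2009) gives a deadline of Jul 25, 2009; Jul 29, 2009 misses that deadline by 4 days.
Later steps need not be reached.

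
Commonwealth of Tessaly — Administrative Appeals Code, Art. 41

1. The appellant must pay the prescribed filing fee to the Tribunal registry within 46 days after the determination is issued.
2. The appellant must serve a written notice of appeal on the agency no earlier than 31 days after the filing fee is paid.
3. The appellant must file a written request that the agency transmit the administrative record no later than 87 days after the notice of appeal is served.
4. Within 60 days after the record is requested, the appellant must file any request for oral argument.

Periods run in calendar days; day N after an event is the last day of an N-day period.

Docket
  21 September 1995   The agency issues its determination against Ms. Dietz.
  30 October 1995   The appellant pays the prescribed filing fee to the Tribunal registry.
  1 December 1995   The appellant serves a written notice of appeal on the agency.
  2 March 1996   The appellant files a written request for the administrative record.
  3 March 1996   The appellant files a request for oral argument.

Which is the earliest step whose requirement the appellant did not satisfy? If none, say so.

Step 1: 46 days after 21 September 1995 (when the determination is issued) is 6 November 1995; done 30 October 1995 — timely.
Step 2: the earliest permitted date is 31 days after 30 October 1995 (when the filing fee is paid), i.e. 30 November 1995; 1 December 1995 is on or after that date.
Step 3: 87 days after 1 December 1995 (when the notice of appeal is served) is 26 February 1996; 2 March 1996 misses that deadline by 5 days.
No need to go further; step 3 was not satisfied.

Step 3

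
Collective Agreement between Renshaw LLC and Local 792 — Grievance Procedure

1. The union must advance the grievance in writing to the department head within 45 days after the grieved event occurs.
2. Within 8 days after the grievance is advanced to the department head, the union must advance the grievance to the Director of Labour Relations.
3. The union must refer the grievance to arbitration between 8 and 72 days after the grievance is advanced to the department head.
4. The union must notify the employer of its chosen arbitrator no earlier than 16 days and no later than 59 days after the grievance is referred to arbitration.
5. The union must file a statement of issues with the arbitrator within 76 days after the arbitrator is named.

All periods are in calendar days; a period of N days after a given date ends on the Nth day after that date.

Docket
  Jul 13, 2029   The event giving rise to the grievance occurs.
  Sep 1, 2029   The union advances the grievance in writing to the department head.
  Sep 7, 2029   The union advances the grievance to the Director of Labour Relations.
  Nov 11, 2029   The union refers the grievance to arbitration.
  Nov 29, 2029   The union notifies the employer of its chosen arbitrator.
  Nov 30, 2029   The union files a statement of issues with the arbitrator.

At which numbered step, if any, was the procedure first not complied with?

(1) due by Jul 13, 2029 + 45 days = Aug 27, 2029; not done until Sep 1, 2029, 5 days after the deadline.
No need to go further; step 1 was not satisfied.

Step 1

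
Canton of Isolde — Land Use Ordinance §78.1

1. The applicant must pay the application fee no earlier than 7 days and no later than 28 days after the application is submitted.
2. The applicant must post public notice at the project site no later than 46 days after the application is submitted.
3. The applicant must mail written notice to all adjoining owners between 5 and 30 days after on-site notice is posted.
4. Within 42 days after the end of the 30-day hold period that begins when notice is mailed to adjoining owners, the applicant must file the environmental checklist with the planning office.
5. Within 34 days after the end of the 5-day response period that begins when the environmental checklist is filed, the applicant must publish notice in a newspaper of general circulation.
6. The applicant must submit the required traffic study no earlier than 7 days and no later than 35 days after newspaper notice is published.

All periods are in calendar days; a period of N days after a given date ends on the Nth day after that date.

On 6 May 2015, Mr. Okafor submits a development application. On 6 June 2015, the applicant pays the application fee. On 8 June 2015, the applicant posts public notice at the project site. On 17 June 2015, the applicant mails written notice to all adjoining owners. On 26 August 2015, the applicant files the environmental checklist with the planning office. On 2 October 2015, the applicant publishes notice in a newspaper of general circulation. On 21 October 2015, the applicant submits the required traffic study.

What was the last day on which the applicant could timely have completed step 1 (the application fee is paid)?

Step 1 runs from 6 May 2015, when the application is submitted. The window is 7–28 days after 6 May 2015; it closes on 3 June 2015.

3 June 2015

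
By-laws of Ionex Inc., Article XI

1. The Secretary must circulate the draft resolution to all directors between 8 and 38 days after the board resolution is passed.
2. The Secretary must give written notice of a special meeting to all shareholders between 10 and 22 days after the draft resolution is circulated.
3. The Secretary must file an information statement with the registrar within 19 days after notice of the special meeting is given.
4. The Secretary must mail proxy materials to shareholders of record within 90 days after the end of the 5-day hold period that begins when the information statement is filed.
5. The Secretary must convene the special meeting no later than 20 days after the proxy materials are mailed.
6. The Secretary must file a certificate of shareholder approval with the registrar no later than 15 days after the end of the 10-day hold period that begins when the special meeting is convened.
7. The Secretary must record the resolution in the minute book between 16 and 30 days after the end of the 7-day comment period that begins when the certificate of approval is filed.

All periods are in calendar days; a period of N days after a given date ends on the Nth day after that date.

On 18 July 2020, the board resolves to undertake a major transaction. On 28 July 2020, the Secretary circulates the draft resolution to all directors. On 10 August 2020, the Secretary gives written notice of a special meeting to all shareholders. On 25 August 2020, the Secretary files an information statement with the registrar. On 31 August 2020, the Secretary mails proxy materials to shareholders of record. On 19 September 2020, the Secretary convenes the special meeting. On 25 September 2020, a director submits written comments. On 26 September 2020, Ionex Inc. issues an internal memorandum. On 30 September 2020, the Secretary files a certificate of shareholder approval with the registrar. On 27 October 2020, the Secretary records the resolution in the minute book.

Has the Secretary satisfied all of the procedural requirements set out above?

Step 1 — 8 and 38 days from 18 July 2020 (when the board resolution is passed) are 26 July 2020 and 25 August 2020 respectively; done 28 July 2020, which is between those dates.
Step 2 — 10 and 22 days from 28 July 2020 (when the draft resolution is circulated) are 7 August 2020 and 19 August 2020 respectively; done 10 August 2020 — within the window.
Step 3 — counting 19 days from 10 August 2020 (when notice of the special meeting is given) gives a deadline of 29 August 2020; 25 August 2020 is within that limit.
Step 4 — counting 90 days from 30 August 2020 (end of the 5-day hold period, which began when the information statement is filed on 25 August 2020) gives a deadline of 28 November 2020; done 31 August 2020 — timely.
Step 5 — counting 20 days from 31 August 2020 (when the proxy materials are mailed) gives a deadline of 20 September 2020; 19 September 2020 is within that limit.
Step 6 — counting 15 days from 29 September 2020 (end of the 10-day hold period, which began when the special meeting is convened on 19 September 2020) gives a deadline of 14 October 2020; done 30 September 2020 — timely.
Step 7 — 16 and 30 days from 7 October 2020 (end of the 7-day comment period, which began when the certificate of approval is filed on 30 September 2020) are 23 October 2020 and 6 November 2020 respectively; 27 October 2020 falls inside that range.

Yes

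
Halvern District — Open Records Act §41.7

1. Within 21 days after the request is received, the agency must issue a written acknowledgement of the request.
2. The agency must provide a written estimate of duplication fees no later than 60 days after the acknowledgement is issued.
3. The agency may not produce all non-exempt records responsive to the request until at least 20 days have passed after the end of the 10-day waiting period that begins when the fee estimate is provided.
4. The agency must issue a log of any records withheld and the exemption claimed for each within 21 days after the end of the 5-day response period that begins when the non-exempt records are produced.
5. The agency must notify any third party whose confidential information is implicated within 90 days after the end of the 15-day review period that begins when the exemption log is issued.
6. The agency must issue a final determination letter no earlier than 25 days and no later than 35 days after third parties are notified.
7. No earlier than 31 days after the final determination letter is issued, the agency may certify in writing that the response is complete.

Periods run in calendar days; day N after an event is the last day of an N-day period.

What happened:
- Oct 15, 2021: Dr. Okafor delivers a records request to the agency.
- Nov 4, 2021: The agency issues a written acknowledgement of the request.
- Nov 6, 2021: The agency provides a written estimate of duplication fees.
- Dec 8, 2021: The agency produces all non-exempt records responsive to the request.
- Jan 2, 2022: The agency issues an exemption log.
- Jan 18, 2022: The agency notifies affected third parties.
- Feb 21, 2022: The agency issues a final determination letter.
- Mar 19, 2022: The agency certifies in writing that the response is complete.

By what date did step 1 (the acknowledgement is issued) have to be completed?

Nov 5, 2021

Step 1 runs from Oct 15, 2021, when the request is received. 21 days after Oct 15, 2021 is Nov 5, 2021.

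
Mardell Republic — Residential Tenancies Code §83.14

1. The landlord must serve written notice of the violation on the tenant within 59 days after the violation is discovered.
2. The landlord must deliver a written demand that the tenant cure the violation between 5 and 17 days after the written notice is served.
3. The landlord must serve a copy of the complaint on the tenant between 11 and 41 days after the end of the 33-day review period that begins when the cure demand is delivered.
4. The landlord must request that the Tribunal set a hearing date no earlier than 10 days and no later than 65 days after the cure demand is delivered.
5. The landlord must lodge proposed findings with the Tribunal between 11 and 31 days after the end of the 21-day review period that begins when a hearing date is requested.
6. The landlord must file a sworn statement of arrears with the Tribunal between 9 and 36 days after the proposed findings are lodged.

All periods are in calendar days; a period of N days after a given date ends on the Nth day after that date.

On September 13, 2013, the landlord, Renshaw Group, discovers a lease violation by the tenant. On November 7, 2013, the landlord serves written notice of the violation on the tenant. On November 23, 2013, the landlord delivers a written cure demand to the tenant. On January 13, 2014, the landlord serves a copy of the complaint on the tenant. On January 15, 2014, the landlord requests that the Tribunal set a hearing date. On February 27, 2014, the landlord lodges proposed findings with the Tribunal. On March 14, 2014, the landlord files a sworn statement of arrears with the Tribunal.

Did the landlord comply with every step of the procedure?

Step 1: 59 days after September 13, 2013 (when the violation is discovered) is November 11, 2013; November 7, 2013 is within that limit.
Step 2: the window is 5–17 days after November 7, 2013 (when the written notice is served), so November 12, 2013 through November 24, 2013; done November 23, 2013, which is between those dates.
Step 3: the window is 11–41 days after December 26, 2013 (end of the 33-day review period, which began when the cure demand is delivered on November 23, 2013), so January 6, 2014 through February 5, 2014; done January 13, 2014, which is between those dates.
Step 4: the window is 10–65 days after November 23, 2013 (when the cure demand is delivered), so December 3, 2013 through January 27, 2014; January 15, 2014 falls inside that range.
Step 5: the window is 11–31 days after February 5, 2014 (end of the 21-day review period, which began when a hearing date is requested on January 15, 2014), so February 16, 2014 through March 8, 2014; February 27, 2014 falls inside that range.
Step 6: the window is 9–36 days after February 27, 2014 (when the proposed findings are lodged), so March 8, 2014 through April 4, 2014; done March 14, 2014 — within the window.

Yes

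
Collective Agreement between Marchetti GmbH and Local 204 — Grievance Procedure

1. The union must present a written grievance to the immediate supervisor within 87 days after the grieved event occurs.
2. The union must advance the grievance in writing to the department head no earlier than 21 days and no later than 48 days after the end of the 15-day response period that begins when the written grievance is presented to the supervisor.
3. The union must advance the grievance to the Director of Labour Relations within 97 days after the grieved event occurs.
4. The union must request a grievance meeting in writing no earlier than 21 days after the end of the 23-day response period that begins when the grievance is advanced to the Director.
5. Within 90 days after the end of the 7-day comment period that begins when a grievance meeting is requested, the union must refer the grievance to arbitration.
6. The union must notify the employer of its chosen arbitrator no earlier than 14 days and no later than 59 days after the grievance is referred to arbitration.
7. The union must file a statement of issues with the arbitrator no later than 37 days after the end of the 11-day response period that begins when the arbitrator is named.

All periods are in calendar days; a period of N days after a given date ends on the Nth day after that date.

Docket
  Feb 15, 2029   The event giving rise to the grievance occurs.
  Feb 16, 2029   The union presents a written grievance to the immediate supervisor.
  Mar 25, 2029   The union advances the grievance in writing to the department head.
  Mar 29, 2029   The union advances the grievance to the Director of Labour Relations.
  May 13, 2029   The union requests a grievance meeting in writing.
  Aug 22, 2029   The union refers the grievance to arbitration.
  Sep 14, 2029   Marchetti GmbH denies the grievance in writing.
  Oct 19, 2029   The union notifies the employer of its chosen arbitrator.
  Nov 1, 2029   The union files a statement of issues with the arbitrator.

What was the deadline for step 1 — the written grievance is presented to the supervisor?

Step 1 runs from Feb 15, 2029, when the grieved event occurs. 87 days after Feb 15, 2029 is May 13, 2029.

May 13, 2029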